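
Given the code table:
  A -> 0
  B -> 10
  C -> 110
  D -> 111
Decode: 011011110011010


Decoding:
0 -> A
110 -> C
111 -> D
10 -> B
0 -> A
110 -> C
10 -> B


Result: ACDBACB


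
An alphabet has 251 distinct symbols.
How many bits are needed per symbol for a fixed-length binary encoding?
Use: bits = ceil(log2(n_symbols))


log2(251) = 7.9715
Bracket: 2^7 = 128 < 251 <= 2^8 = 256
So ceil(log2(251)) = 8

bits = ceil(log2(251)) = ceil(7.9715) = 8 bits


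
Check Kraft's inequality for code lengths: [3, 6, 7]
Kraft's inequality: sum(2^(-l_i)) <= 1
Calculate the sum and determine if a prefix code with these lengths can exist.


Sum = 2^(-3) + 2^(-6) + 2^(-7)
    = 0.125 + 0.015625 + 0.0078125
    = 19/128 = 0.1484375
Since 0.1484375 <= 1, Kraft's inequality IS satisfied.
A prefix code with these lengths CAN exist.

Kraft sum = 0.1484375. Satisfied.


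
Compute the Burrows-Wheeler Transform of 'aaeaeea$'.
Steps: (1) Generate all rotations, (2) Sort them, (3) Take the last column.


Rotations (sorted):
  0: $aaeaeea -> last char: a
  1: a$aaeaee -> last char: e
  2: aaeaeea$ -> last char: $
  3: aeaeea$a -> last char: a
  4: aeea$aae -> last char: e
  5: ea$aaeae -> last char: e
  6: eaeea$aa -> last char: a
  7: eea$aaea -> last char: a


BWT = ae$aeeaa


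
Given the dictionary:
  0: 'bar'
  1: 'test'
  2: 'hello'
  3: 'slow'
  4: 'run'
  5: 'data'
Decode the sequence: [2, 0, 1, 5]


Look up each index in the dictionary:
  2 -> 'hello'
  0 -> 'bar'
  1 -> 'test'
  5 -> 'data'

Decoded: "hello bar test data"


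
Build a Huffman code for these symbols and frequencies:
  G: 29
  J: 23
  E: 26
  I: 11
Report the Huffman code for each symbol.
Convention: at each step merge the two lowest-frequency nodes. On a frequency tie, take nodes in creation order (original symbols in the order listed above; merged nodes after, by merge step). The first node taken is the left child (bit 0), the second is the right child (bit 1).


Huffman tree construction:
Step 1: Merge I(11) + J(23) = 34
Step 2: Merge E(26) + G(29) = 55
Step 3: Merge (I+J)(34) + (E+G)(55) = 89
Read each symbol's code off the tree from the root (left child = 0, right child = 1).

Codes:
  G: 11 (length 2)
  J: 01 (length 2)
  E: 10 (length 2)
  I: 00 (length 2)
Average code length: 178/89 = 2.0000 bits/symbol


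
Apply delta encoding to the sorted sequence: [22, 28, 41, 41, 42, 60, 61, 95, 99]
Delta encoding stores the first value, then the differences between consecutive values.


First value: 22
Deltas:
  28 - 22 = 6
  41 - 28 = 13
  41 - 41 = 0
  42 - 41 = 1
  60 - 42 = 18
  61 - 60 = 1
  95 - 61 = 34
  99 - 95 = 4


Delta encoded: [22, 6, 13, 0, 1, 18, 1, 34, 4]


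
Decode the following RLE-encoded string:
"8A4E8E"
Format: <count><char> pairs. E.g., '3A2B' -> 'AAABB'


Expanding each <count><char> pair:
  8A -> 'AAAAAAAA'
  4E -> 'EEEE'
  8E -> 'EEEEEEEE'

Decoded = AAAAAAAAEEEEEEEEEEEE


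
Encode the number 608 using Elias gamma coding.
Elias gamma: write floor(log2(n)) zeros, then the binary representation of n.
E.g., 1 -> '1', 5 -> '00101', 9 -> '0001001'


num_bits = floor(log2(608)) + 1 = 10
leading_zeros = num_bits - 1 = 9
binary(608) = 1001100000

Elias gamma(608) = '000000000' + '1001100000' = 0000000001001100000 (19 bits)


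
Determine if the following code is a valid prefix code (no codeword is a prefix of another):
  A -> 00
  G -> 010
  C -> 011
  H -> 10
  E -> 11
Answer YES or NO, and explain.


Checking each pair (does one codeword prefix another?):
  A='00' vs G='010': no prefix
  A='00' vs C='011': no prefix
  A='00' vs H='10': no prefix
  A='00' vs E='11': no prefix
  G='010' vs A='00': no prefix
  G='010' vs C='011': no prefix
  G='010' vs H='10': no prefix
  G='010' vs E='11': no prefix
  C='011' vs A='00': no prefix
  C='011' vs G='010': no prefix
  C='011' vs H='10': no prefix
  C='011' vs E='11': no prefix
  H='10' vs A='00': no prefix
  H='10' vs G='010': no prefix
  H='10' vs C='011': no prefix
  H='10' vs E='11': no prefix
  E='11' vs A='00': no prefix
  E='11' vs G='010': no prefix
  E='11' vs C='011': no prefix
  E='11' vs H='10': no prefix
No violation found over all pairs.

YES -- this is a valid prefix code. No codeword is a prefix of any other codeword.


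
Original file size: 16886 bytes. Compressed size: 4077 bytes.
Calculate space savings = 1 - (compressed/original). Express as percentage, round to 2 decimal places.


ratio = compressed/original = 4077/16886 = 0.241443
savings = 1 - ratio = 1 - 0.241443 = 0.758557
as a percentage: 0.758557 * 100 = 75.86%

Space savings = 1 - 4077/16886 = 75.86%


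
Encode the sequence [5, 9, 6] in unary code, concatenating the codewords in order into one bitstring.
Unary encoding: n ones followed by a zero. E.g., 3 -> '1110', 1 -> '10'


Encode each number as n ones followed by a terminating 0:
  5 -> 111110 (6 bits)
  9 -> 1111111110 (10 bits)
  6 -> 1111110 (7 bits)
Total length = 6 + 10 + 7 = 23 bits.

Unary([5, 9, 6]) = 11111011111111101111110 (23 bits)


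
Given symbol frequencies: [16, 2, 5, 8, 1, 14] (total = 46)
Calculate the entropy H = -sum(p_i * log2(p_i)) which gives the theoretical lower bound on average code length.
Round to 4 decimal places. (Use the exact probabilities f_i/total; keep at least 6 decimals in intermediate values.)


Per-symbol terms -p_i * log2(p_i) with p_i = f_i/46:
  p = 16/46 = 0.347826: log2(p) = -1.523562, -p*log2(p) = 0.529935
  p = 2/46 = 0.043478: log2(p) = -4.523562, -p*log2(p) = 0.196677
  p = 5/46 = 0.108696: log2(p) = -3.201634, -p*log2(p) = 0.348004
  p = 8/46 = 0.173913: log2(p) = -2.523562, -p*log2(p) = 0.438880
  p = 1/46 = 0.021739: log2(p) = -5.523562, -p*log2(p) = 0.120077
  p = 14/46 = 0.304348: log2(p) = -1.716207, -p*log2(p) = 0.522324
H = 0.529935 + 0.196677 + 0.348004 + 0.438880 + 0.120077 + 0.522324 = 2.155897

H = 2.1559 bits/symbol


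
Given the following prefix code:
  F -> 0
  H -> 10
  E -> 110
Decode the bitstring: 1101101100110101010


Decoding step by step:
Bits 110 -> E
Bits 110 -> E
Bits 110 -> E
Bits 0 -> F
Bits 110 -> E
Bits 10 -> H
Bits 10 -> H
Bits 10 -> H


Decoded message: EEEFEHHH


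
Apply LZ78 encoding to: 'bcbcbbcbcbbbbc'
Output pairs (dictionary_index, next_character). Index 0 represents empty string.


LZ78 encoding steps:
Dictionary: {0: ''}
Step 1: w='' (idx 0), next='b' -> output (0, 'b'), add 'b' as idx 1
Step 2: w='' (idx 0), next='c' -> output (0, 'c'), add 'c' as idx 2
Step 3: w='b' (idx 1), next='c' -> output (1, 'c'), add 'bc' as idx 3
Step 4: w='b' (idx 1), next='b' -> output (1, 'b'), add 'bb' as idx 4
Step 5: w='c' (idx 2), next='b' -> output (2, 'b'), add 'cb' as idx 5
Step 6: w='cb' (idx 5), next='b' -> output (5, 'b'), add 'cbb' as idx 6
Step 7: w='bb' (idx 4), next='c' -> output (4, 'c'), add 'bbc' as idx 7


Encoded: [(0, 'b'), (0, 'c'), (1, 'c'), (1, 'b'), (2, 'b'), (5, 'b'), (4, 'c')]


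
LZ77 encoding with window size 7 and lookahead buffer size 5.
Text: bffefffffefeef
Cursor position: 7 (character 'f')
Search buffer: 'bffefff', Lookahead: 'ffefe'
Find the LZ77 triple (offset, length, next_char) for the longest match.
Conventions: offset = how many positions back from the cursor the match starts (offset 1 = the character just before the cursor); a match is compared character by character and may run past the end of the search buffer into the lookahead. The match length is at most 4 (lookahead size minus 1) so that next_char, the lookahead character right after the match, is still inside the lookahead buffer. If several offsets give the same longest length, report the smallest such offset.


Try each offset into the search buffer:
  offset=1 (pos 6, char 'f'): match length 2
  offset=2 (pos 5, char 'f'): match length 2
  offset=3 (pos 4, char 'f'): match length 2
  offset=4 (pos 3, char 'e'): match length 0
  offset=5 (pos 2, char 'f'): match length 1
  offset=6 (pos 1, char 'f'): match length 4
  offset=7 (pos 0, char 'b'): match length 0
Longest match has length 4 at offset 6.
next_char = character at position 7 + 4 = 11 -> 'e'

Best match: offset=6, length=4 (matching 'ffef' starting at position 1)
LZ77 triple: (6, 4, 'e')


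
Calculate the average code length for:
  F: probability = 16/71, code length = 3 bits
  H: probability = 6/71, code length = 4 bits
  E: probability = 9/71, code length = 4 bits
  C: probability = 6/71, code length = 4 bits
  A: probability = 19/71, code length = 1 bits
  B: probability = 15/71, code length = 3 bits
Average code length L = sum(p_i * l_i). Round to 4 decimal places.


Weighted contributions p_i * l_i:
  F: (16/71) * 3 = 48/71
  H: (6/71) * 4 = 24/71
  E: (9/71) * 4 = 36/71
  C: (6/71) * 4 = 24/71
  A: (19/71) * 1 = 19/71
  B: (15/71) * 3 = 45/71
Sum = (48 + 24 + 36 + 24 + 19 + 45)/71 = 196/71

L = 196/71 = 2.7606 bits/symbol


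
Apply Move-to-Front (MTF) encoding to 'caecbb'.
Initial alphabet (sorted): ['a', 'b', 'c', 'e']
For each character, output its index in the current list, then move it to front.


MTF encoding:
'c': index 2 in ['a', 'b', 'c', 'e'] -> ['c', 'a', 'b', 'e']
'a': index 1 in ['c', 'a', 'b', 'e'] -> ['a', 'c', 'b', 'e']
'e': index 3 in ['a', 'c', 'b', 'e'] -> ['e', 'a', 'c', 'b']
'c': index 2 in ['e', 'a', 'c', 'b'] -> ['c', 'e', 'a', 'b']
'b': index 3 in ['c', 'e', 'a', 'b'] -> ['b', 'c', 'e', 'a']
'b': index 0 in ['b', 'c', 'e', 'a'] -> ['b', 'c', 'e', 'a']


Output: [2, 1, 3, 2, 3, 0]


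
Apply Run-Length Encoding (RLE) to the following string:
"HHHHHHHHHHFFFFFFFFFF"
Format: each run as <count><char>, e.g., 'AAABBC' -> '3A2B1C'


Scanning runs left to right:
  i=0: run of 'H' x 10 -> '10H'
  i=10: run of 'F' x 10 -> '10F'

RLE = 10H10F


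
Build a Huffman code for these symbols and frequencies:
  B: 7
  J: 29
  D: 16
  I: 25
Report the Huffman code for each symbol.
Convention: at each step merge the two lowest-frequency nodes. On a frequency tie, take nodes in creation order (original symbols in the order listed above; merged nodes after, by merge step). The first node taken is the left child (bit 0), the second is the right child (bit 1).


Huffman tree construction:
Step 1: Merge B(7) + D(16) = 23
Step 2: Merge (B+D)(23) + I(25) = 48
Step 3: Merge J(29) + ((B+D)+I)(48) = 77
Read each symbol's code off the tree from the root (left child = 0, right child = 1).

Codes:
  B: 100 (length 3)
  J: 0 (length 1)
  D: 101 (length 3)
  I: 11 (length 2)
Average code length: 148/77 = 1.9221 bits/symbol


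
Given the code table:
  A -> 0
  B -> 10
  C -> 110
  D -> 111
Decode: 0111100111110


Decoding:
0 -> A
111 -> D
10 -> B
0 -> A
111 -> D
110 -> C


Result: ADBADC


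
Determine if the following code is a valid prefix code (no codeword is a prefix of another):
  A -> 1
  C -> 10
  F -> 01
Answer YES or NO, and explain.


Checking each pair (does one codeword prefix another?):
  A='1' vs C='10': prefix -- VIOLATION

NO -- this is NOT a valid prefix code. A (1) is a prefix of C (10).


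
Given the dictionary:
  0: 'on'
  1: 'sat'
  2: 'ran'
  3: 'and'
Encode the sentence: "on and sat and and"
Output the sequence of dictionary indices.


Look up each word in the dictionary:
  'on' -> 0
  'and' -> 3
  'sat' -> 1
  'and' -> 3
  'and' -> 3

Encoded: [0, 3, 1, 3, 3]


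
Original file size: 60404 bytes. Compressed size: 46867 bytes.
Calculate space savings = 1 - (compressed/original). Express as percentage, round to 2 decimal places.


ratio = compressed/original = 46867/60404 = 0.775892
savings = 1 - ratio = 1 - 0.775892 = 0.224108
as a percentage: 0.224108 * 100 = 22.41%

Space savings = 1 - 46867/60404 = 22.41%


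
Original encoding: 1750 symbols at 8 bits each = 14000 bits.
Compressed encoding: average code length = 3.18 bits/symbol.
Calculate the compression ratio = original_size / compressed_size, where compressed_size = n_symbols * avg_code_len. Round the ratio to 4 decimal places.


original_size = n_symbols * orig_bits = 1750 * 8 = 14000 bits
compressed_size = n_symbols * avg_code_len = 1750 * 3.18 = 5565.0 bits
ratio = original_size / compressed_size = 14000 / 5565.0 = 2.5157

Compression ratio = 2.5157


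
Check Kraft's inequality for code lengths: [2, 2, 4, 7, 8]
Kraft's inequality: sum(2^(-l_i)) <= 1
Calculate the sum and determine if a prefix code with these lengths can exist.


Sum = 2^(-2) + 2^(-2) + 2^(-4) + 2^(-7) + 2^(-8)
    = 0.25 + 0.25 + 0.0625 + 0.0078125 + 0.00390625
    = 147/256 = 0.57421875
Since 0.57421875 <= 1, Kraft's inequality IS satisfied.
A prefix code with these lengths CAN exist.

Kraft sum = 0.57421875. Satisfied.


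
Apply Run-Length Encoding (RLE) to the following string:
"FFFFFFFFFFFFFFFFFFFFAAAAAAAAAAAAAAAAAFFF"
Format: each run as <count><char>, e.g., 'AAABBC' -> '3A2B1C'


Scanning runs left to right:
  i=0: run of 'F' x 20 -> '20F'
  i=20: run of 'A' x 17 -> '17A'
  i=37: run of 'F' x 3 -> '3F'

RLE = 20F17A3F


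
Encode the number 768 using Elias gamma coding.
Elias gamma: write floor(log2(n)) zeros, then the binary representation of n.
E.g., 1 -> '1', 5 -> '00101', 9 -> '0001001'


num_bits = floor(log2(768)) + 1 = 10
leading_zeros = num_bits - 1 = 9
binary(768) = 1100000000

Elias gamma(768) = '000000000' + '1100000000' = 0000000001100000000 (19 bits)


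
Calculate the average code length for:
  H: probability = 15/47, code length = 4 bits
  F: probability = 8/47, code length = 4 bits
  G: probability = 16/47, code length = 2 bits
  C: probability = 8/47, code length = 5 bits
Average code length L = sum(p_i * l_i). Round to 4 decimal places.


Weighted contributions p_i * l_i:
  H: (15/47) * 4 = 60/47
  F: (8/47) * 4 = 32/47
  G: (16/47) * 2 = 32/47
  C: (8/47) * 5 = 40/47
Sum = (60 + 32 + 32 + 40)/47 = 164/47

L = 164/47 = 3.4894 bits/symbol


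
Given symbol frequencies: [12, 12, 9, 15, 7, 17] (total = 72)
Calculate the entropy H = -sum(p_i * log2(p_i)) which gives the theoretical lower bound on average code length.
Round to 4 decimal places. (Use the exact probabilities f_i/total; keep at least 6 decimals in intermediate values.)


Per-symbol terms -p_i * log2(p_i) with p_i = f_i/72:
  p = 12/72 = 0.166667: log2(p) = -2.584963, -p*log2(p) = 0.430827
  p = 12/72 = 0.166667: log2(p) = -2.584963, -p*log2(p) = 0.430827
  p = 9/72 = 0.125000: log2(p) = -3.000000, -p*log2(p) = 0.375000
  p = 15/72 = 0.208333: log2(p) = -2.263034, -p*log2(p) = 0.471466
  p = 7/72 = 0.097222: log2(p) = -3.362570, -p*log2(p) = 0.326917
  p = 17/72 = 0.236111: log2(p) = -2.082462, -p*log2(p) = 0.491692
H = 0.430827 + 0.430827 + 0.375000 + 0.471466 + 0.326917 + 0.491692 = 2.526729

H = 2.5267 bits/symbol


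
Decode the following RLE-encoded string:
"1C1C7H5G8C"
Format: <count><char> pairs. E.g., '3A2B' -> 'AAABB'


Expanding each <count><char> pair:
  1C -> 'C'
  1C -> 'C'
  7H -> 'HHHHHHH'
  5G -> 'GGGGG'
  8C -> 'CCCCCCCC'

Decoded = CCHHHHHHHGGGGGCCCCCCCC


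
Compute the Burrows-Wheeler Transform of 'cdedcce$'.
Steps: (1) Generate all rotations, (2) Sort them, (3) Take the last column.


Rotations (sorted):
  0: $cdedcce -> last char: e
  1: cce$cded -> last char: d
  2: cdedcce$ -> last char: $
  3: ce$cdedc -> last char: c
  4: dcce$cde -> last char: e
  5: dedcce$c -> last char: c
  6: e$cdedcc -> last char: c
  7: edcce$cd -> last char: d


BWT = ed$ceccd


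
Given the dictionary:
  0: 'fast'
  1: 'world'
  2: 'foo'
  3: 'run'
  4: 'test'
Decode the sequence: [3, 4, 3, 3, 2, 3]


Look up each index in the dictionary:
  3 -> 'run'
  4 -> 'test'
  3 -> 'run'
  3 -> 'run'
  2 -> 'foo'
  3 -> 'run'

Decoded: "run test run run foo run"


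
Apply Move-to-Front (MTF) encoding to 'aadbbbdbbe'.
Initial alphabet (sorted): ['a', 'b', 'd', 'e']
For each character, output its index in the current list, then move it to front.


MTF encoding:
'a': index 0 in ['a', 'b', 'd', 'e'] -> ['a', 'b', 'd', 'e']
'a': index 0 in ['a', 'b', 'd', 'e'] -> ['a', 'b', 'd', 'e']
'd': index 2 in ['a', 'b', 'd', 'e'] -> ['d', 'a', 'b', 'e']
'b': index 2 in ['d', 'a', 'b', 'e'] -> ['b', 'd', 'a', 'e']
'b': index 0 in ['b', 'd', 'a', 'e'] -> ['b', 'd', 'a', 'e']
'b': index 0 in ['b', 'd', 'a', 'e'] -> ['b', 'd', 'a', 'e']
'd': index 1 in ['b', 'd', 'a', 'e'] -> ['d', 'b', 'a', 'e']
'b': index 1 in ['d', 'b', 'a', 'e'] -> ['b', 'd', 'a', 'e']
'b': index 0 in ['b', 'd', 'a', 'e'] -> ['b', 'd', 'a', 'e']
'e': index 3 in ['b', 'd', 'a', 'e'] -> ['e', 'b', 'd', 'a']


Output: [0, 0, 2, 2, 0, 0, 1, 1, 0, 3]


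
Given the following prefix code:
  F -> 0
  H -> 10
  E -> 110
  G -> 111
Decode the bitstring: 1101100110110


Decoding step by step:
Bits 110 -> E
Bits 110 -> E
Bits 0 -> F
Bits 110 -> E
Bits 110 -> E


Decoded message: EEFEE


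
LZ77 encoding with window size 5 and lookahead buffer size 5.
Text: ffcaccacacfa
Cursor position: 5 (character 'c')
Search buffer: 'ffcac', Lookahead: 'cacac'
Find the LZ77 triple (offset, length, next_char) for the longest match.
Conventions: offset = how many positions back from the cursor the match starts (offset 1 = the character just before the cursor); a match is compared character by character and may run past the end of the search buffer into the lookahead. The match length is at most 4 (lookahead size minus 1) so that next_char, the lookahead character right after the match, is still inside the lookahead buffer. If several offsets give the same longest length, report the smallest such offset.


Try each offset into the search buffer:
  offset=1 (pos 4, char 'c'): match length 1
  offset=2 (pos 3, char 'a'): match length 0
  offset=3 (pos 2, char 'c'): match length 3
  offset=4 (pos 1, char 'f'): match length 0
  offset=5 (pos 0, char 'f'): match length 0
Longest match has length 3 at offset 3.
next_char = character at position 5 + 3 = 8 -> 'a'

Best match: offset=3, length=3 (matching 'cac' starting at position 2)
LZ77 triple: (3, 3, 'a')


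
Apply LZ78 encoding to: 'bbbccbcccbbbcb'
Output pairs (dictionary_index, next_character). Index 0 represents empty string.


LZ78 encoding steps:
Dictionary: {0: ''}
Step 1: w='' (idx 0), next='b' -> output (0, 'b'), add 'b' as idx 1
Step 2: w='b' (idx 1), next='b' -> output (1, 'b'), add 'bb' as idx 2
Step 3: w='' (idx 0), next='c' -> output (0, 'c'), add 'c' as idx 3
Step 4: w='c' (idx 3), next='b' -> output (3, 'b'), add 'cb' as idx 4
Step 5: w='c' (idx 3), next='c' -> output (3, 'c'), add 'cc' as idx 5
Step 6: w='cb' (idx 4), next='b' -> output (4, 'b'), add 'cbb' as idx 6
Step 7: w='b' (idx 1), next='c' -> output (1, 'c'), add 'bc' as idx 7
Step 8: w='b' (idx 1), end of input -> output (1, '')


Encoded: [(0, 'b'), (1, 'b'), (0, 'c'), (3, 'b'), (3, 'c'), (4, 'b'), (1, 'c'), (1, '')]


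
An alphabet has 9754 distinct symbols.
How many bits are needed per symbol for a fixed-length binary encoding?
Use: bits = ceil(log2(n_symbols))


log2(9754) = 13.2518
Bracket: 2^13 = 8192 < 9754 <= 2^14 = 16384
So ceil(log2(9754)) = 14

bits = ceil(log2(9754)) = ceil(13.2518) = 14 bits


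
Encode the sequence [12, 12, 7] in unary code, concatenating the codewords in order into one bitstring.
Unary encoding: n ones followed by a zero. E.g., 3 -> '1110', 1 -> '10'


Encode each number as n ones followed by a terminating 0:
  12 -> 1111111111110 (13 bits)
  12 -> 1111111111110 (13 bits)
  7 -> 11111110 (8 bits)
Total length = 13 + 13 + 8 = 34 bits.

Unary([12, 12, 7]) = 1111111111110111111111111011111110 (34 bits)


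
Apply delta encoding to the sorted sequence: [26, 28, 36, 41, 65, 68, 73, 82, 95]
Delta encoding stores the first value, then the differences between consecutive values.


First value: 26
Deltas:
  28 - 26 = 2
  36 - 28 = 8
  41 - 36 = 5
  65 - 41 = 24
  68 - 65 = 3
  73 - 68 = 5
  82 - 73 = 9
  95 - 82 = 13


Delta encoded: [26, 2, 8, 5, 24, 3, 5, 9, 13]


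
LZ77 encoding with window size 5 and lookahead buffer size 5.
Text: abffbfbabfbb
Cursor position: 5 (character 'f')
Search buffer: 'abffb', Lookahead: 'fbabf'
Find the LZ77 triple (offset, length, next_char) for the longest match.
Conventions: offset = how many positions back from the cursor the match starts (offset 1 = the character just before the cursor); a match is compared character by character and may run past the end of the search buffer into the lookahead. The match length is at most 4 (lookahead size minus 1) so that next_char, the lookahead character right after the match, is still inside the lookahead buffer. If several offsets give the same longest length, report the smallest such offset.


Try each offset into the search buffer:
  offset=1 (pos 4, char 'b'): match length 0
  offset=2 (pos 3, char 'f'): match length 2
  offset=3 (pos 2, char 'f'): match length 1
  offset=4 (pos 1, char 'b'): match length 0
  offset=5 (pos 0, char 'a'): match length 0
Longest match has length 2 at offset 2.
next_char = character at position 5 + 2 = 7 -> 'a'

Best match: offset=2, length=2 (matching 'fb' starting at position 3)
LZ77 triple: (2, 2, 'a')


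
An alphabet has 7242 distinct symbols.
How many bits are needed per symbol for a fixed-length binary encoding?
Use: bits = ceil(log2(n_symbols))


log2(7242) = 12.8222
Bracket: 2^12 = 4096 < 7242 <= 2^13 = 8192
So ceil(log2(7242)) = 13

bits = ceil(log2(7242)) = ceil(12.8222) = 13 bits


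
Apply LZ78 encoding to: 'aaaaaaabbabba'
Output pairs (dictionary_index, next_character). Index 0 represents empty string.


LZ78 encoding steps:
Dictionary: {0: ''}
Step 1: w='' (idx 0), next='a' -> output (0, 'a'), add 'a' as idx 1
Step 2: w='a' (idx 1), next='a' -> output (1, 'a'), add 'aa' as idx 2
Step 3: w='aa' (idx 2), next='a' -> output (2, 'a'), add 'aaa' as idx 3
Step 4: w='a' (idx 1), next='b' -> output (1, 'b'), add 'ab' as idx 4
Step 5: w='' (idx 0), next='b' -> output (0, 'b'), add 'b' as idx 5
Step 6: w='ab' (idx 4), next='b' -> output (4, 'b'), add 'abb' as idx 6
Step 7: w='a' (idx 1), end of input -> output (1, '')


Encoded: [(0, 'a'), (1, 'a'), (2, 'a'), (1, 'b'), (0, 'b'), (4, 'b'), (1, '')]


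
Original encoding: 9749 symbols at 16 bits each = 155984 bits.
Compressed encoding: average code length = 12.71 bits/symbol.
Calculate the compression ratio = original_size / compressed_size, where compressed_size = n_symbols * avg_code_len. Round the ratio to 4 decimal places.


original_size = n_symbols * orig_bits = 9749 * 16 = 155984 bits
compressed_size = n_symbols * avg_code_len = 9749 * 12.71 = 123909.79 bits
ratio = original_size / compressed_size = 155984 / 123909.79 = 1.2589

Compression ratio = 1.2589


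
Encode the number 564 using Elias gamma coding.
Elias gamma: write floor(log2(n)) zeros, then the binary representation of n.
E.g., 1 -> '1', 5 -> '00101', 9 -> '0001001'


num_bits = floor(log2(564)) + 1 = 10
leading_zeros = num_bits - 1 = 9
binary(564) = 1000110100

Elias gamma(564) = '000000000' + '1000110100' = 0000000001000110100 (19 bits)


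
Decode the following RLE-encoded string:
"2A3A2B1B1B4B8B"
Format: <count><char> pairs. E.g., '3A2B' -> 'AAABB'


Expanding each <count><char> pair:
  2A -> 'AA'
  3A -> 'AAA'
  2B -> 'BB'
  1B -> 'B'
  1B -> 'B'
  4B -> 'BBBB'
  8B -> 'BBBBBBBB'

Decoded = AAAAABBBBBBBBBBBBBBBB


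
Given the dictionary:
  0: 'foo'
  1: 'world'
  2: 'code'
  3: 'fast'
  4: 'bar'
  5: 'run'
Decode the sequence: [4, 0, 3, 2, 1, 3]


Look up each index in the dictionary:
  4 -> 'bar'
  0 -> 'foo'
  3 -> 'fast'
  2 -> 'code'
  1 -> 'world'
  3 -> 'fast'

Decoded: "bar foo fast code world fast"


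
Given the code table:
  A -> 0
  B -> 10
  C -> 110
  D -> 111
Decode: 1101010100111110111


Decoding:
110 -> C
10 -> B
10 -> B
10 -> B
0 -> A
111 -> D
110 -> C
111 -> D


Result: CBBBADCD


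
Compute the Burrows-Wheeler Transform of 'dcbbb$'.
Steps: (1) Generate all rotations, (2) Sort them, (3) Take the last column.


Rotations (sorted):
  0: $dcbbb -> last char: b
  1: b$dcbb -> last char: b
  2: bb$dcb -> last char: b
  3: bbb$dc -> last char: c
  4: cbbb$d -> last char: d
  5: dcbbb$ -> last char: $


BWT = bbbcd$


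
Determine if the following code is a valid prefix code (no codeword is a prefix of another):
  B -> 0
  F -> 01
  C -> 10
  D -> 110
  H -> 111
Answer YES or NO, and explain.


Checking each pair (does one codeword prefix another?):
  B='0' vs F='01': prefix -- VIOLATION

NO -- this is NOT a valid prefix code. B (0) is a prefix of F (01).


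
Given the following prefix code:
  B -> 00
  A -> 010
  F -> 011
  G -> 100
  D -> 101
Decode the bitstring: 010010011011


Decoding step by step:
Bits 010 -> A
Bits 010 -> A
Bits 011 -> F
Bits 011 -> F


Decoded message: AAFF


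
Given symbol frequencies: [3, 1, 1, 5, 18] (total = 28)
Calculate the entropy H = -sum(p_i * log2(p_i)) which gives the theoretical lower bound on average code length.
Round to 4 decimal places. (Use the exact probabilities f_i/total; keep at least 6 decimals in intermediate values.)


Per-symbol terms -p_i * log2(p_i) with p_i = f_i/28:
  p = 3/28 = 0.107143: log2(p) = -3.222392, -p*log2(p) = 0.345256
  p = 1/28 = 0.035714: log2(p) = -4.807355, -p*log2(p) = 0.171691
  p = 1/28 = 0.035714: log2(p) = -4.807355, -p*log2(p) = 0.171691
  p = 5/28 = 0.178571: log2(p) = -2.485427, -p*log2(p) = 0.443826
  p = 18/28 = 0.642857: log2(p) = -0.637430, -p*log2(p) = 0.409776
H = 0.345256 + 0.171691 + 0.171691 + 0.443826 + 0.409776 = 1.542240

H = 1.5422 bits/symbol


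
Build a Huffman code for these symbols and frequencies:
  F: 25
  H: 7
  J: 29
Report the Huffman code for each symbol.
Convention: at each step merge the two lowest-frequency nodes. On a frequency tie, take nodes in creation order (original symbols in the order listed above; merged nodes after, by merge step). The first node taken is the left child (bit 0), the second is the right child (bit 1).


Huffman tree construction:
Step 1: Merge H(7) + F(25) = 32
Step 2: Merge J(29) + (H+F)(32) = 61
Read each symbol's code off the tree from the root (left child = 0, right child = 1).

Codes:
  F: 11 (length 2)
  H: 10 (length 2)
  J: 0 (length 1)
Average code length: 93/61 = 1.5246 bits/symbol


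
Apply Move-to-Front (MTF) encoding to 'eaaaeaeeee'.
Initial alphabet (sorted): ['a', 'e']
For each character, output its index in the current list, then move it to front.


MTF encoding:
'e': index 1 in ['a', 'e'] -> ['e', 'a']
'a': index 1 in ['e', 'a'] -> ['a', 'e']
'a': index 0 in ['a', 'e'] -> ['a', 'e']
'a': index 0 in ['a', 'e'] -> ['a', 'e']
'e': index 1 in ['a', 'e'] -> ['e', 'a']
'a': index 1 in ['e', 'a'] -> ['a', 'e']
'e': index 1 in ['a', 'e'] -> ['e', 'a']
'e': index 0 in ['e', 'a'] -> ['e', 'a']
'e': index 0 in ['e', 'a'] -> ['e', 'a']
'e': index 0 in ['e', 'a'] -> ['e', 'a']


Output: [1, 1, 0, 0, 1, 1, 1, 0, 0, 0]


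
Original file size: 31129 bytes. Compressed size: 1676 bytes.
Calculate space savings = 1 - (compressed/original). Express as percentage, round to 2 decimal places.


ratio = compressed/original = 1676/31129 = 0.05384
savings = 1 - ratio = 1 - 0.05384 = 0.94616
as a percentage: 0.94616 * 100 = 94.62%

Space savings = 1 - 1676/31129 = 94.62%


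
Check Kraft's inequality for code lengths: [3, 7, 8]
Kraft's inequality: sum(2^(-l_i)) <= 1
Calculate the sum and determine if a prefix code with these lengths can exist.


Sum = 2^(-3) + 2^(-7) + 2^(-8)
    = 0.125 + 0.0078125 + 0.00390625
    = 35/256 = 0.13671875
Since 0.13671875 <= 1, Kraft's inequality IS satisfied.
A prefix code with these lengths CAN exist.

Kraft sum = 0.13671875. Satisfied.


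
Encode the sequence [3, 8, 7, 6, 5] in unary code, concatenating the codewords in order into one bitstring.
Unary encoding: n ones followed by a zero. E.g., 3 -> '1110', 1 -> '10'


Encode each number as n ones followed by a terminating 0:
  3 -> 1110 (4 bits)
  8 -> 111111110 (9 bits)
  7 -> 11111110 (8 bits)
  6 -> 1111110 (7 bits)
  5 -> 111110 (6 bits)
Total length = 4 + 9 + 8 + 7 + 6 = 34 bits.

Unary([3, 8, 7, 6, 5]) = 1110111111110111111101111110111110 (34 bits)


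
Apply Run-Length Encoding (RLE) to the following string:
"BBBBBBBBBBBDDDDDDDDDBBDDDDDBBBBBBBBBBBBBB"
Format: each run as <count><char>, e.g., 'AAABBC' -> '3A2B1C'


Scanning runs left to right:
  i=0: run of 'B' x 11 -> '11B'
  i=11: run of 'D' x 9 -> '9D'
  i=20: run of 'B' x 2 -> '2B'
  i=22: run of 'D' x 5 -> '5D'
  i=27: run of 'B' x 14 -> '14B'

RLE = 11B9D2B5D14B


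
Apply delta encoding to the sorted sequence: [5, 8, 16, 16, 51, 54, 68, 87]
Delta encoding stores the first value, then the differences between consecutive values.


First value: 5
Deltas:
  8 - 5 = 3
  16 - 8 = 8
  16 - 16 = 0
  51 - 16 = 35
  54 - 51 = 3
  68 - 54 = 14
  87 - 68 = 19


Delta encoded: [5, 3, 8, 0, 35, 3, 14, 19]


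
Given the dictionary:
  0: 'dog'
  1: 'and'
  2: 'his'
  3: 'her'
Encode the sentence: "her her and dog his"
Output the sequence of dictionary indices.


Look up each word in the dictionary:
  'her' -> 3
  'her' -> 3
  'and' -> 1
  'dog' -> 0
  'his' -> 2

Encoded: [3, 3, 1, 0, 2]


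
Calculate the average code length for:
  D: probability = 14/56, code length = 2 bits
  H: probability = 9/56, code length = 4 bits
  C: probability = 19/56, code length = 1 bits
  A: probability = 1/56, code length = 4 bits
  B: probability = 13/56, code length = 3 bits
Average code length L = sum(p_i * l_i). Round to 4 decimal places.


Weighted contributions p_i * l_i:
  D: (14/56) * 2 = 28/56
  H: (9/56) * 4 = 36/56
  C: (19/56) * 1 = 19/56
  A: (1/56) * 4 = 4/56
  B: (13/56) * 3 = 39/56
Sum = (28 + 36 + 19 + 4 + 39)/56 = 126/56

L = 126/56 = 2.2500 bits/symbol


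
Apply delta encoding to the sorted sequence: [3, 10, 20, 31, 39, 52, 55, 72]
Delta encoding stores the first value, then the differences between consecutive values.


First value: 3
Deltas:
  10 - 3 = 7
  20 - 10 = 10
  31 - 20 = 11
  39 - 31 = 8
  52 - 39 = 13
  55 - 52 = 3
  72 - 55 = 17


Delta encoded: [3, 7, 10, 11, 8, 13, 3, 17]


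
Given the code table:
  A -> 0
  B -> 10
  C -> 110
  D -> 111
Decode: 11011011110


Decoding:
110 -> C
110 -> C
111 -> D
10 -> B


Result: CCDB


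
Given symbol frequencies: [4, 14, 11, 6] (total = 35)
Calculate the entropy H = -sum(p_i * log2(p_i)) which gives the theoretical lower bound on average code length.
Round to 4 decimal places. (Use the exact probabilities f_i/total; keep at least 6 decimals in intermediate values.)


Per-symbol terms -p_i * log2(p_i) with p_i = f_i/35:
  p = 4/35 = 0.114286: log2(p) = -3.129283, -p*log2(p) = 0.357632
  p = 14/35 = 0.400000: log2(p) = -1.321928, -p*log2(p) = 0.528771
  p = 11/35 = 0.314286: log2(p) = -1.669851, -p*log2(p) = 0.524810
  p = 6/35 = 0.171429: log2(p) = -2.544321, -p*log2(p) = 0.436169
H = 0.357632 + 0.528771 + 0.524810 + 0.436169 = 1.847382

H = 1.8474 bits/symbol


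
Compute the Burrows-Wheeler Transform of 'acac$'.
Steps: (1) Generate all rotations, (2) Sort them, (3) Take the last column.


Rotations (sorted):
  0: $acac -> last char: c
  1: ac$ac -> last char: c
  2: acac$ -> last char: $
  3: c$aca -> last char: a
  4: cac$a -> last char: a


BWT = cc$aa


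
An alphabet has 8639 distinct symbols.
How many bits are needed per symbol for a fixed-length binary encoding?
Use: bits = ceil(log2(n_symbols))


log2(8639) = 13.0766
Bracket: 2^13 = 8192 < 8639 <= 2^14 = 16384
So ceil(log2(8639)) = 14

bits = ceil(log2(8639)) = ceil(13.0766) = 14 bits


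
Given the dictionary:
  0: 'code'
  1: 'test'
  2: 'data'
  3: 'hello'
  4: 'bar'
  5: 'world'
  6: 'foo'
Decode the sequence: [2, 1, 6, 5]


Look up each index in the dictionary:
  2 -> 'data'
  1 -> 'test'
  6 -> 'foo'
  5 -> 'world'

Decoded: "data test foo world"


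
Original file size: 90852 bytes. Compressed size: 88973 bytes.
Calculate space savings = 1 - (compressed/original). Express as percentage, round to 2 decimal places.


ratio = compressed/original = 88973/90852 = 0.979318
savings = 1 - ratio = 1 - 0.979318 = 0.020682
as a percentage: 0.020682 * 100 = 2.07%

Space savings = 1 - 88973/90852 = 2.07%


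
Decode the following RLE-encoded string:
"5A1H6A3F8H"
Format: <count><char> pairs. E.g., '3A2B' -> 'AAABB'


Expanding each <count><char> pair:
  5A -> 'AAAAA'
  1H -> 'H'
  6A -> 'AAAAAA'
  3F -> 'FFF'
  8H -> 'HHHHHHHH'

Decoded = AAAAAHAAAAAAFFFHHHHHHHH


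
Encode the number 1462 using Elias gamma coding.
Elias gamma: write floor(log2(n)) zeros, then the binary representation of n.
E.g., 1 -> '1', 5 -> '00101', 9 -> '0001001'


num_bits = floor(log2(1462)) + 1 = 11
leading_zeros = num_bits - 1 = 10
binary(1462) = 10110110110

Elias gamma(1462) = '0000000000' + '10110110110' = 000000000010110110110 (21 bits)


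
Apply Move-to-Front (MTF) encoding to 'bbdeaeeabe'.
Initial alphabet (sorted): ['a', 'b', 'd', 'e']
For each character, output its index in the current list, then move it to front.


MTF encoding:
'b': index 1 in ['a', 'b', 'd', 'e'] -> ['b', 'a', 'd', 'e']
'b': index 0 in ['b', 'a', 'd', 'e'] -> ['b', 'a', 'd', 'e']
'd': index 2 in ['b', 'a', 'd', 'e'] -> ['d', 'b', 'a', 'e']
'e': index 3 in ['d', 'b', 'a', 'e'] -> ['e', 'd', 'b', 'a']
'a': index 3 in ['e', 'd', 'b', 'a'] -> ['a', 'e', 'd', 'b']
'e': index 1 in ['a', 'e', 'd', 'b'] -> ['e', 'a', 'd', 'b']
'e': index 0 in ['e', 'a', 'd', 'b'] -> ['e', 'a', 'd', 'b']
'a': index 1 in ['e', 'a', 'd', 'b'] -> ['a', 'e', 'd', 'b']
'b': index 3 in ['a', 'e', 'd', 'b'] -> ['b', 'a', 'e', 'd']
'e': index 2 in ['b', 'a', 'e', 'd'] -> ['e', 'b', 'a', 'd']


Output: [1, 0, 2, 3, 3, 1, 0, 1, 3, 2]


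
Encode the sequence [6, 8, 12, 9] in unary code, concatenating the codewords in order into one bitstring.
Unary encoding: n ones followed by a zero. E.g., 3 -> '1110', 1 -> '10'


Encode each number as n ones followed by a terminating 0:
  6 -> 1111110 (7 bits)
  8 -> 111111110 (9 bits)
  12 -> 1111111111110 (13 bits)
  9 -> 1111111110 (10 bits)
Total length = 7 + 9 + 13 + 10 = 39 bits.

Unary([6, 8, 12, 9]) = 111111011111111011111111111101111111110 (39 bits)


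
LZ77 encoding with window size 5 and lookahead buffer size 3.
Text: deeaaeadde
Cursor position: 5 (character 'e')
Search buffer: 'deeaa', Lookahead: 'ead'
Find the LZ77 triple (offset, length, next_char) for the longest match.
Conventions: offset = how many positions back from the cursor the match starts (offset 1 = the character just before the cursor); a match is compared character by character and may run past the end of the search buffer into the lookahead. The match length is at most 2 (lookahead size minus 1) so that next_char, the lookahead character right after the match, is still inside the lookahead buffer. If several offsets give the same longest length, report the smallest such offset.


Try each offset into the search buffer:
  offset=1 (pos 4, char 'a'): match length 0
  offset=2 (pos 3, char 'a'): match length 0
  offset=3 (pos 2, char 'e'): match length 2
  offset=4 (pos 1, char 'e'): match length 1
  offset=5 (pos 0, char 'd'): match length 0
Longest match has length 2 at offset 3.
next_char = character at position 5 + 2 = 7 -> 'd'

Best match: offset=3, length=2 (matching 'ea' starting at position 2)
LZ77 triple: (3, 2, 'd')


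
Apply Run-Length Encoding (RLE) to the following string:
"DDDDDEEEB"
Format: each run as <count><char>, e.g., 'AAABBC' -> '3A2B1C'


Scanning runs left to right:
  i=0: run of 'D' x 5 -> '5D'
  i=5: run of 'E' x 3 -> '3E'
  i=8: run of 'B' x 1 -> '1B'

RLE = 5D3E1B


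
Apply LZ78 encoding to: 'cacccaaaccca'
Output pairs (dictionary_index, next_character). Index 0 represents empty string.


LZ78 encoding steps:
Dictionary: {0: ''}
Step 1: w='' (idx 0), next='c' -> output (0, 'c'), add 'c' as idx 1
Step 2: w='' (idx 0), next='a' -> output (0, 'a'), add 'a' as idx 2
Step 3: w='c' (idx 1), next='c' -> output (1, 'c'), add 'cc' as idx 3
Step 4: w='c' (idx 1), next='a' -> output (1, 'a'), add 'ca' as idx 4
Step 5: w='a' (idx 2), next='a' -> output (2, 'a'), add 'aa' as idx 5
Step 6: w='cc' (idx 3), next='c' -> output (3, 'c'), add 'ccc' as idx 6
Step 7: w='a' (idx 2), end of input -> output (2, '')


Encoded: [(0, 'c'), (0, 'a'), (1, 'c'), (1, 'a'), (2, 'a'), (3, 'c'), (2, '')]


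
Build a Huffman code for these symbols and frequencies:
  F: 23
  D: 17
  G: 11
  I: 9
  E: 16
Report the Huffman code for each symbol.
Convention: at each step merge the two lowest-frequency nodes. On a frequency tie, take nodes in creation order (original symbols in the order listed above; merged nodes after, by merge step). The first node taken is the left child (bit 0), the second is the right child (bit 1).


Huffman tree construction:
Step 1: Merge I(9) + G(11) = 20
Step 2: Merge E(16) + D(17) = 33
Step 3: Merge (I+G)(20) + F(23) = 43
Step 4: Merge (E+D)(33) + ((I+G)+F)(43) = 76
Read each symbol's code off the tree from the root (left child = 0, right child = 1).

Codes:
  F: 11 (length 2)
  D: 01 (length 2)
  G: 101 (length 3)
  I: 100 (length 3)
  E: 00 (length 2)
Average code length: 172/76 = 2.2632 bits/symbol


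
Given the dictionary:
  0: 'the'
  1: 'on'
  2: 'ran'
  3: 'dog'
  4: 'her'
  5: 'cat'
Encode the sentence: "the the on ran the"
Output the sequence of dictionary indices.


Look up each word in the dictionary:
  'the' -> 0
  'the' -> 0
  'on' -> 1
  'ran' -> 2
  'the' -> 0

Encoded: [0, 0, 1, 2, 0]


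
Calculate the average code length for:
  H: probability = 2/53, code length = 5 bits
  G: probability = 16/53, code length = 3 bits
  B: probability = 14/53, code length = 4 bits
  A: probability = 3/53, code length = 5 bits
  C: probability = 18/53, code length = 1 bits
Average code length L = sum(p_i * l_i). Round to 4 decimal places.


Weighted contributions p_i * l_i:
  H: (2/53) * 5 = 10/53
  G: (16/53) * 3 = 48/53
  B: (14/53) * 4 = 56/53
  A: (3/53) * 5 = 15/53
  C: (18/53) * 1 = 18/53
Sum = (10 + 48 + 56 + 15 + 18)/53 = 147/53

L = 147/53 = 2.7736 bits/symbol


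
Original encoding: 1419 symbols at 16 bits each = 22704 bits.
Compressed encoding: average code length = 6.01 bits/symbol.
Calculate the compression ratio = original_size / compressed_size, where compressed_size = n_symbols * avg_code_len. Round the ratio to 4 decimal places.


original_size = n_symbols * orig_bits = 1419 * 16 = 22704 bits
compressed_size = n_symbols * avg_code_len = 1419 * 6.01 = 8528.19 bits
ratio = original_size / compressed_size = 22704 / 8528.19 = 2.6622

Compression ratio = 2.6622


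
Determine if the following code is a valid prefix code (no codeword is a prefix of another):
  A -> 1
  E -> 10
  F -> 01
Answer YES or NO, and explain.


Checking each pair (does one codeword prefix another?):
  A='1' vs E='10': prefix -- VIOLATION

NO -- this is NOT a valid prefix code. A (1) is a prefix of E (10).


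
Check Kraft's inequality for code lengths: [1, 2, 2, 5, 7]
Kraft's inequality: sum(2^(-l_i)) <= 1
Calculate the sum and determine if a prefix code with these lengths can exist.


Sum = 2^(-1) + 2^(-2) + 2^(-2) + 2^(-5) + 2^(-7)
    = 0.5 + 0.25 + 0.25 + 0.03125 + 0.0078125
    = 133/128 = 1.0390625
Since 1.0390625 > 1, Kraft's inequality is NOT satisfied.
A prefix code with these lengths CANNOT exist.

Kraft sum = 1.0390625. Not satisfied.


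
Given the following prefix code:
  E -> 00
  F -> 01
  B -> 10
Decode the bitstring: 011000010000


Decoding step by step:
Bits 01 -> F
Bits 10 -> B
Bits 00 -> E
Bits 01 -> F
Bits 00 -> E
Bits 00 -> E


Decoded message: FBEFEE


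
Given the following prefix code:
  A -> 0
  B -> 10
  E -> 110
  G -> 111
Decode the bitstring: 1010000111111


Decoding step by step:
Bits 10 -> B
Bits 10 -> B
Bits 0 -> A
Bits 0 -> A
Bits 0 -> A
Bits 111 -> G
Bits 111 -> G


Decoded message: BBAAAGG


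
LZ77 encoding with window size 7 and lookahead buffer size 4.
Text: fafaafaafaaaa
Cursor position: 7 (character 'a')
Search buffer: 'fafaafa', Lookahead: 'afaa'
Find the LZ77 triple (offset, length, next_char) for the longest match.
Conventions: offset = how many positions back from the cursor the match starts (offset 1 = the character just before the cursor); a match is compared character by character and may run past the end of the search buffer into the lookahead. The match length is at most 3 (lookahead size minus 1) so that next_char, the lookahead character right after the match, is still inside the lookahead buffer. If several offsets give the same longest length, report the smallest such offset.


Try each offset into the search buffer:
  offset=1 (pos 6, char 'a'): match length 1
  offset=2 (pos 5, char 'f'): match length 0
  offset=3 (pos 4, char 'a'): match length 3
  offset=4 (pos 3, char 'a'): match length 1
  offset=5 (pos 2, char 'f'): match length 0
  offset=6 (pos 1, char 'a'): match length 3
  offset=7 (pos 0, char 'f'): match length 0
Longest match has length 3, found at offsets 3, 6; take the smallest, offset 3.
next_char = character at position 7 + 3 = 10 -> 'a'

Best match: offset=3, length=3 (matching 'afa' starting at position 4)
LZ77 triple: (3, 3, 'a')
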